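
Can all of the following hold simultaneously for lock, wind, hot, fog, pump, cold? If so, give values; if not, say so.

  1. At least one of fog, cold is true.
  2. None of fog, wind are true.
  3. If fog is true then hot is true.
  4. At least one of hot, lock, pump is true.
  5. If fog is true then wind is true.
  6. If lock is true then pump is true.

lock=F, wind=F, hot=F, fog=F, pump=T, cold=T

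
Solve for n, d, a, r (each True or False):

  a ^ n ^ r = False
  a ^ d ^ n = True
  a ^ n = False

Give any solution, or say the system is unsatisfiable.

n=F, d=T, a=F, r=F

a ^ n ^ r = F ^ F ^ F = False ✓
a ^ d ^ n = F ^ T ^ F = True ✓
a ^ n = F ^ F = False ✓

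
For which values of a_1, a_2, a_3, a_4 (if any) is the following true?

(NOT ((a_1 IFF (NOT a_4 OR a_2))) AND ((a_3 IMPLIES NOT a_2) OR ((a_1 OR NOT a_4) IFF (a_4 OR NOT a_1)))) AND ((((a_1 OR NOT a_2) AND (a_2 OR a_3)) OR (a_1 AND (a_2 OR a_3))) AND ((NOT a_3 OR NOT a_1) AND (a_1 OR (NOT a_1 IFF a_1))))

Unsatisfiable

Case a_1 = True: the formula simplifies to (NOT ((NOT a_4 OR a_2)) AND ((a_3 IMPLIES NOT a_2) OR a_4)) AND (((a_2 OR a_3) OR (a_2 OR a_3)) AND NOT a_3).
  a_3 = True: the conjunct NOT a_3 is False.
  a_3 = False: simplifies to NOT ((NOT a_4 OR a_2)) AND (a_2 OR a_2).
    a_2 = True: the conjunct NOT ((NOT a_4 OR a_2)) becomes NOT ((NOT a_4 OR True)) = False.
    a_2 = False: the conjunct a_2 OR a_2 becomes False OR False = False.
Case a_1 = False: the conjunct a_1 OR (NOT a_1 IFF a_1) becomes False OR (True IFF False) = False.
Both cases fail — unsatisfiable.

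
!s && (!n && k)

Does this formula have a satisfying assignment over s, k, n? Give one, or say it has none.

s = False, k = True, n = False

  !s = True
  !n && k = True
    !n = True
Both conjuncts True, so the formula holds.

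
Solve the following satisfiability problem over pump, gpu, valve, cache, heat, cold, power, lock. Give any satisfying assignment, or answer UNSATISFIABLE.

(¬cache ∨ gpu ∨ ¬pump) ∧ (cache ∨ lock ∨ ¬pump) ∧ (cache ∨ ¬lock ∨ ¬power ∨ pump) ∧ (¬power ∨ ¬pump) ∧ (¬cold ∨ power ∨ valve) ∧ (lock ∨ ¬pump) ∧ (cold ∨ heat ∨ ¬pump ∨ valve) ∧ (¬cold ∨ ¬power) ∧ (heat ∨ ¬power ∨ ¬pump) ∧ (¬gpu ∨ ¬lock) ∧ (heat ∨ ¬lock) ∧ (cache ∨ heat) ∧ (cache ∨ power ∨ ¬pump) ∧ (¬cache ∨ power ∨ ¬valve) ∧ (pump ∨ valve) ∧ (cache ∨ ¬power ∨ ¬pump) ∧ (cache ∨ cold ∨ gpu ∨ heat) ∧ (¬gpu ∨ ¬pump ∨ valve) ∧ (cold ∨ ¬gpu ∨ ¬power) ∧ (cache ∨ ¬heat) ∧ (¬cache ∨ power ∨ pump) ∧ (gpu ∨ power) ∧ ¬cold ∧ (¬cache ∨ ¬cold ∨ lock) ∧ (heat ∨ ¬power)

pump = False; gpu = False; valve = True; cache = True; heat = True; cold = False; power = True; lock = True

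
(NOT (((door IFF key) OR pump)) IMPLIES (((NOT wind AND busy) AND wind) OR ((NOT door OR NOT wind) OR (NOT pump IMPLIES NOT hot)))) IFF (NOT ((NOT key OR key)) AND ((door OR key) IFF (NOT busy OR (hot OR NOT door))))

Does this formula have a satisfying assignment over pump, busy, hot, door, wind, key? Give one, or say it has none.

pump: False, busy: False, hot: True, door: True, wind: True, key: False

  (NOT (((door IFF key) OR pump)) IMPLIES (((NOT wind AND busy) AND wind) OR ((NOT door OR NOT wind) OR (NOT pump IMPLIES NOT hot)))) IFF (NOT ((NOT key OR key)) AND ((door OR key) IFF (NOT busy OR (hot OR NOT door)))) = True
    NOT (((door IFF key) OR pump)) IMPLIES (((NOT wind AND busy) AND wind) OR ((NOT door OR NOT wind) OR (NOT pump IMPLIES NOT hot))) = False
      NOT (((door IFF key) OR pump)) = True
        (door IFF key) OR pump = False
          door IFF key = False
      ((NOT wind AND busy) AND wind) OR ((NOT door OR NOT wind) OR (NOT pump IMPLIES NOT hot)) = False
        (NOT wind AND busy) AND wind = False
          NOT wind AND busy = False
            NOT wind = False
        (NOT door OR NOT wind) OR (NOT pump IMPLIES NOT hot) = False
          NOT door OR NOT wind = False
            NOT door = False
            NOT wind = False
          NOT pump IMPLIES NOT hot = False
            NOT pump = True
            NOT hot = False
    NOT ((NOT key OR key)) AND ((door OR key) IFF (NOT busy OR (hot OR NOT door))) = False
      NOT ((NOT key OR key)) = False
        NOT key OR key = True
          NOT key = True
      (door OR key) IFF (NOT busy OR (hot OR NOT door)) = True
        door OR key = True
        NOT busy OR (hot OR NOT door) = True
          NOT busy = True
          hot OR NOT door = True
            NOT door = False
The formula evaluates to True.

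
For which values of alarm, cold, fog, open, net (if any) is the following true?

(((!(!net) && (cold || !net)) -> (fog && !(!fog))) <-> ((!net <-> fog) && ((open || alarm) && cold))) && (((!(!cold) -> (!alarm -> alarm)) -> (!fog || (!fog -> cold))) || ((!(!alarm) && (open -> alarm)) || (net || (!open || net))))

alarm=T; cold=T; fog=T; open=F; net=F

  ((!(!net) && (cold || !net)) -> (fog && !(!fog))) <-> ((!net <-> fog) && ((open || alarm) && cold)) = True
    (!(!net) && (cold || !net)) -> (fog && !(!fog)) = True
      !(!net) && (cold || !net) = False
        !(!net) = False
          !net = True
        cold || !net = True
          !net = True
      fog && !(!fog) = True
        !(!fog) = True
          !fog = False
    (!net <-> fog) && ((open || alarm) && cold) = True
      !net <-> fog = True
        !net = True
      (open || alarm) && cold = True
        open || alarm = True
  ((!(!cold) -> (!alarm -> alarm)) -> (!fog || (!fog -> cold))) || ((!(!alarm) && (open -> alarm)) || (net || (!open || net))) = True
    (!(!cold) -> (!alarm -> alarm)) -> (!fog || (!fog -> cold)) = True
      !(!cold) -> (!alarm -> alarm) = True
        !(!cold) = True
          !cold = False
        !alarm -> alarm = True
          !alarm = False
      !fog || (!fog -> cold) = True
        !fog = False
        !fog -> cold = True
          !fog = False
    (!(!alarm) && (open -> alarm)) || (net || (!open || net)) = True
      !(!alarm) && (open -> alarm) = True
        !(!alarm) = True
          !alarm = False
        open -> alarm = True
      net || (!open || net) = True
        !open || net = True
          !open = True
Both conjuncts True, so the formula holds.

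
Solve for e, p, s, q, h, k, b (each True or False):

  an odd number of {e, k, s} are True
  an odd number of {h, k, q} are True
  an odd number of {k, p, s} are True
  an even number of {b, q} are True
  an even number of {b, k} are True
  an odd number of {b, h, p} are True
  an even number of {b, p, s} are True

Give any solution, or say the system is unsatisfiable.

Unsatisfiable

Adding constraints 3, 5, 7 mod 2: every variable appears an even number of times on the left, so the left side is 0.
But the right sides sum to 1 (mod 2). 0 ≠ 1 — the system is inconsistent.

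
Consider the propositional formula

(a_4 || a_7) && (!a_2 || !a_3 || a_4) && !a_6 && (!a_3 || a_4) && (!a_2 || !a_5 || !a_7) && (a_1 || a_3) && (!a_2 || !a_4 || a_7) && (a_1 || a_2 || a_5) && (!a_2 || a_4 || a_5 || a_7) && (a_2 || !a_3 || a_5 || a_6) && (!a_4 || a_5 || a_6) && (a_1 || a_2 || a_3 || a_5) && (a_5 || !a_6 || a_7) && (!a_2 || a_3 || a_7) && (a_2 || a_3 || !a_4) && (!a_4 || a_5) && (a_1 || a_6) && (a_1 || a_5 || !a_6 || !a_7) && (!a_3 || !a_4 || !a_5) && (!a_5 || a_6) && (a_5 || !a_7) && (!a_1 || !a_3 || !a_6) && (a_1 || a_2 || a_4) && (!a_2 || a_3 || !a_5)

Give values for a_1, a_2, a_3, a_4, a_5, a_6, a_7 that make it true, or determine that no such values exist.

UNSATISFIABLE

Case a_5 = True:
  (!a_6) forces a_6 = False.
  Clause (!a_5 || a_6) is falsified — contradiction.
Case a_5 = False:
  (!a_6) forces a_6 = False.
  (!a_4 || a_5 || a_6) forces a_4 = False.
  (a_4 || a_7) forces a_7 = True.
  Clause (a_5 || !a_7) is falsified — contradiction.
Both cases fail, so the formula is unsatisfiable.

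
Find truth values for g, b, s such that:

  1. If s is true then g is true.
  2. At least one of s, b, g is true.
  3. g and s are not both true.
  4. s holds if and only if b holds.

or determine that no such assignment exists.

g: True, b: False, s: False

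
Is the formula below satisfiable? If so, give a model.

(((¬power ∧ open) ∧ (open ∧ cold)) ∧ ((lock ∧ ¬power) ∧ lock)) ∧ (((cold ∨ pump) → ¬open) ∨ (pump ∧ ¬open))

Case open = True: the formula simplifies to ((¬power ∧ cold) ∧ ((lock ∧ ¬power) ∧ lock)) ∧ ¬((cold ∨ pump)).
  cold = True: the conjunct ¬((cold ∨ pump)) becomes ¬((True ∨ pump)) = False.
  cold = False: the conjunct cold is False.
Case open = False: the conjunct open is False.
Both cases fail — unsatisfiable.

The formula is unsatisfiable.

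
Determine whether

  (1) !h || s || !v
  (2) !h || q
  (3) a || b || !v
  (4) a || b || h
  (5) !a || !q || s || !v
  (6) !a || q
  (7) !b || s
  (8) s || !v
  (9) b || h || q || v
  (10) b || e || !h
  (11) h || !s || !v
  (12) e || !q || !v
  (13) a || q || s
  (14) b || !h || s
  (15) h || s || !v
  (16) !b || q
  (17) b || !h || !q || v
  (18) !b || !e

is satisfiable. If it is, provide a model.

Set h = False.
Try v = True:
  (s || !v) forces s = True.
  clause (h || !s || !v) is falsified — backtrack.
So v = False.
Set s = False.
  then (!b || s) forces b = False.
  then (b || h || q || v) forces q = True.
  then (a || b || h) forces a = True.
Set e = True.
All clauses satisfied.

h = False, v = False, s = False, q = True, e = True, a = True, b = False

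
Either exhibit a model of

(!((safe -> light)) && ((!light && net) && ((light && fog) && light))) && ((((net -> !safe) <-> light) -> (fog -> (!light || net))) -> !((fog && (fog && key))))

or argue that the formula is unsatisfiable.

Case light = True: the conjunct !((safe -> light)) becomes !((safe -> True)) = False.
Case light = False: the conjunct light is False.
Both cases fail — unsatisfiable.

Unsatisfiable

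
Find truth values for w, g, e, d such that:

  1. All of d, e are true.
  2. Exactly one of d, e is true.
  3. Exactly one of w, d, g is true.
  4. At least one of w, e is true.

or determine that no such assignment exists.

Case e = True:
  (1) forces d = True.
  Constraint (2) is violated (d=T, e=T) — contradiction.
Case e = False:
  Constraint (1) is violated (e=F) — contradiction.
Both cases fail — unsatisfiable.

No satisfying assignment exists.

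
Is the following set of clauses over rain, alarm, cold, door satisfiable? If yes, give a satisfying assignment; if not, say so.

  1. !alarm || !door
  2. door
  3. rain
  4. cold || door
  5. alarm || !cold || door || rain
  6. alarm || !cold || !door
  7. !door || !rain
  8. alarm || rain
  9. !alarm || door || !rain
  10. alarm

Unsatisfiable — no assignment works.

Case rain = True:
  (door) forces door = True.
  Clause (!door || !rain) is falsified — contradiction.
Case rain = False:
  Clause (rain) is falsified — contradiction.
Both cases fail, so the formula is unsatisfiable.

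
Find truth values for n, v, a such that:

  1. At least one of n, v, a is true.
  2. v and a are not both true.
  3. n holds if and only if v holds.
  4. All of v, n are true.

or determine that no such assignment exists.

n: True; v: True; a: False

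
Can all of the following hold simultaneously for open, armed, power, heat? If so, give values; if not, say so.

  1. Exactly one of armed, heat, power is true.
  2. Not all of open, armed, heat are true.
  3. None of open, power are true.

open = False, armed = False, power = False, heat = True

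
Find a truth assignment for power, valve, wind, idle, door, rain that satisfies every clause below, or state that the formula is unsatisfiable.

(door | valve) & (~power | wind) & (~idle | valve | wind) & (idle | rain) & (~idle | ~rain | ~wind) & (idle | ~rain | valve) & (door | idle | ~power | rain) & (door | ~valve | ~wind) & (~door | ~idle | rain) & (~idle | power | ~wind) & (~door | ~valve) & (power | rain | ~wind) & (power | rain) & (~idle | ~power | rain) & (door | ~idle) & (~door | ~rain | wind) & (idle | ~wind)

power=F; valve=T; wind=F; idle=F; door=F; rain=T

Try power = True:
  (~power | wind) forces wind = True.
  (idle | ~wind) forces idle = True.
  (~idle | ~rain | ~wind) forces rain = False.
  clause (~idle | ~power | rain) is falsified — backtrack.
So power = False.
  then (power | rain) forces rain = True.
Set valve = True.
  then (~door | ~valve) forces door = False.
  then (door | ~idle) forces idle = False.
  then (idle | ~wind) forces wind = False.
All clauses satisfied.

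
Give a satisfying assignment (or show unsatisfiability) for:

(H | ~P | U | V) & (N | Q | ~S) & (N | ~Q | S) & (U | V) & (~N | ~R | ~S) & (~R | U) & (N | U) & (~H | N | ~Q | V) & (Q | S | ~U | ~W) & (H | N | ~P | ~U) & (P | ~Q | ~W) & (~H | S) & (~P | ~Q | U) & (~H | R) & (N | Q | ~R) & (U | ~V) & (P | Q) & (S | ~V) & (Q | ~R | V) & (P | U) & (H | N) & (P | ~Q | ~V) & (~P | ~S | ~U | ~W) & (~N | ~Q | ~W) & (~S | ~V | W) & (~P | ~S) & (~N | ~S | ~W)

Set S = True.
  then (~P | ~S) forces P = False.
  then (P | Q) forces Q = True.
  then (P | U) forces U = True.
  then (P | ~Q | ~V) forces V = False.
  then (P | ~Q | ~W) forces W = False.
Try R = True:
  (~N | ~R | ~S) forces N = False.
  (~H | N | ~Q | V) forces H = False.
  clause (H | N) is falsified — backtrack.
So R = False.
  then (~H | R) forces H = False.
  then (H | N) forces N = True.
All clauses satisfied.

S = True; W = False; V = False; U = True; R = False; P = False; Q = True; H = False; N = True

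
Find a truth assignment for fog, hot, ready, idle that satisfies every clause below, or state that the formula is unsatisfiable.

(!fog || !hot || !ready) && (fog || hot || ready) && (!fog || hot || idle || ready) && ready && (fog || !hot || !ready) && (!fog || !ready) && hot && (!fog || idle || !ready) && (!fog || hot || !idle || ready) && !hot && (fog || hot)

Case hot = True:
  Clause (!hot) is falsified — contradiction.
Case hot = False:
  Clause (hot) is falsified — contradiction.
Both cases fail, so the formula is unsatisfiable.

Unsatisfiable — no assignment works.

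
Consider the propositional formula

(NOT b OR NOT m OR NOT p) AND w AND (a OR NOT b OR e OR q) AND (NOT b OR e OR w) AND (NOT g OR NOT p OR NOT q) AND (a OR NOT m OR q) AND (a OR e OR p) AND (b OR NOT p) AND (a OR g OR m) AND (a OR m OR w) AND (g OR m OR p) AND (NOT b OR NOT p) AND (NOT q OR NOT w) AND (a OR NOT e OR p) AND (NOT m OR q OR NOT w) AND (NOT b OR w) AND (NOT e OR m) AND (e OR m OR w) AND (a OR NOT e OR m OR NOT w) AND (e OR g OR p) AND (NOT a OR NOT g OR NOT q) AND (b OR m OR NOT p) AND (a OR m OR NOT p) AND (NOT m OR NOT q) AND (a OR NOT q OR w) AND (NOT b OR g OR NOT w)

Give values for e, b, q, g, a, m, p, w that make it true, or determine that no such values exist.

e = False; b = False; q = False; g = True; a = True; m = False; p = False; w = True

Unit clause (w) forces w = True.
In (NOT q OR NOT w) only NOT q is left, so q = False.
In (NOT m OR q OR NOT w) only NOT m is left, so m = False.
In (NOT e OR m) only NOT e is left, so e = False.
Set b = False.
  then (b OR NOT p) forces p = False.
  then (g OR m OR p) forces g = True.
  then (a OR e OR p) forces a = True.
All clauses satisfied.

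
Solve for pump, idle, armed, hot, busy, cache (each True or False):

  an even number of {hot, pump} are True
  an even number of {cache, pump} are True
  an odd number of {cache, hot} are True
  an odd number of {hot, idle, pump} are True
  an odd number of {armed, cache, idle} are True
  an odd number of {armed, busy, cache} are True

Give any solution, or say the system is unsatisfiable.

Adding constraints 1, 2, 3 mod 2: every variable appears an even number of times on the left, so the left side is 0.
But the right sides sum to 1 (mod 2). 0 ≠ 1 — the system is inconsistent.

Unsatisfiable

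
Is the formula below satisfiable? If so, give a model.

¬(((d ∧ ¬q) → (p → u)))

u = False, q = False, d = True, p = True

  ¬(((d ∧ ¬q) → (p → u))) = True
    (d ∧ ¬q) → (p → u) = False
      d ∧ ¬q = True
        ¬q = True
      p → u = False
The formula evaluates to True.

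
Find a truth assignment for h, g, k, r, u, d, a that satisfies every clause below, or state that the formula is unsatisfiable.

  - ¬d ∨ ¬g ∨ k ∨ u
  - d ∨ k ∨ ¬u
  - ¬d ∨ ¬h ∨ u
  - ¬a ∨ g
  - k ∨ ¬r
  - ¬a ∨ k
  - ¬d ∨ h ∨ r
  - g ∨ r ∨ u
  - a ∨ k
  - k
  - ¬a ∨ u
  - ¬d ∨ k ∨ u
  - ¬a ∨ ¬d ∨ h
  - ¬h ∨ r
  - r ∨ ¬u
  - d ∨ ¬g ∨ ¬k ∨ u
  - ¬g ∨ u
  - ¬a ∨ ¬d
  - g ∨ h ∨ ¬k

h: True; g: True; k: True; r: True; u: True; d: True; a: False

Unit clause (k) forces k = True.
Set h = True.
  then (¬h ∨ r) forces r = True.
Set g = True.
  then (¬g ∨ u) forces u = True.
Set d = True.
  then (¬a ∨ ¬d) forces a = False.
All clauses satisfied.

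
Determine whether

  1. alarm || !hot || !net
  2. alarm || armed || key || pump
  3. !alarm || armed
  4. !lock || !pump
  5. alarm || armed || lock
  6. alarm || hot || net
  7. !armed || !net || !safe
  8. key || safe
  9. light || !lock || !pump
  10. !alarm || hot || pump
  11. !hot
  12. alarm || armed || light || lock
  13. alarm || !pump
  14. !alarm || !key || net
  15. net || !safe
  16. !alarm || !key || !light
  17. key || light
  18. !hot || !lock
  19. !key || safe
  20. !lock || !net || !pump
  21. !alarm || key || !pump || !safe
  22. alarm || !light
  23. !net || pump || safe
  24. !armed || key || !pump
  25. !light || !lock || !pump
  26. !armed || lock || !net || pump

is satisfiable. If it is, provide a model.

Unit clause (!hot) forces hot = False.
Set safe = True.
  then (net || !safe) forces net = True.
  then (!armed || !net || !safe) forces armed = False.
  then (!alarm || armed) forces alarm = False.
  then (alarm || armed || lock) forces lock = True.
  then (alarm || !pump) forces pump = False.
  then (alarm || !light) forces light = False.
  then (alarm || armed || key || pump) forces key = True.
All clauses satisfied.

safe=T; hot=F; pump=F; light=F; net=T; alarm=F; key=T; armed=F; lock=T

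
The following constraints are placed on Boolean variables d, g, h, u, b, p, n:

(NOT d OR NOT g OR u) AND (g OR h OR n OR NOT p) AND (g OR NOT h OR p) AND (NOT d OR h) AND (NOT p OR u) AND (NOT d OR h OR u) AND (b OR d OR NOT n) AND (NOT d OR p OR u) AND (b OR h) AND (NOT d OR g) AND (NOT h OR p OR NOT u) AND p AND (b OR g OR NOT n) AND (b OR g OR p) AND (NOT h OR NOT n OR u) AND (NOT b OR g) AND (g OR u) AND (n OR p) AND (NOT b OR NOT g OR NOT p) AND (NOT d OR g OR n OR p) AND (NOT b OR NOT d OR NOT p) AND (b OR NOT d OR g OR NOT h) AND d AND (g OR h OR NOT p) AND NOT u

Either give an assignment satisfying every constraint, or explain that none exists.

UNSATISFIABLE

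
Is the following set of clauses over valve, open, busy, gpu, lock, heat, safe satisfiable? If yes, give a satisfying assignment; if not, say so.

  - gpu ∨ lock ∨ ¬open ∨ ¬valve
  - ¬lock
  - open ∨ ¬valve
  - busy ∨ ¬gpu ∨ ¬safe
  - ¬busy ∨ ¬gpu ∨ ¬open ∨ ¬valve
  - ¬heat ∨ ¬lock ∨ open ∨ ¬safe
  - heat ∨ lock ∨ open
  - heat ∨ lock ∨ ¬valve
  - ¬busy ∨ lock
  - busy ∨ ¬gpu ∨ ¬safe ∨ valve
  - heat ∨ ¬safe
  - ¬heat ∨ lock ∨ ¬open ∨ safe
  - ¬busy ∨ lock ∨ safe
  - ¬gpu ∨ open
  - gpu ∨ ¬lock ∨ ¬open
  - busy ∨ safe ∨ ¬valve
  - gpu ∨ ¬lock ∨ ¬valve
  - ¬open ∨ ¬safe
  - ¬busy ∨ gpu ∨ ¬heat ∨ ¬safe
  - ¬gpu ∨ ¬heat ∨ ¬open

Unit clause (¬lock) forces lock = False.
In (¬busy ∨ lock) only ¬busy is left, so busy = False.
Try valve = True:
  (open ∨ ¬valve) forces open = True.
  (gpu ∨ lock ∨ ¬open ∨ ¬valve) forces gpu = True.
  (busy ∨ ¬gpu ∨ ¬safe) forces safe = False.
  clause (busy ∨ safe ∨ ¬valve) is falsified — backtrack.
So valve = False.
Set open = True.
  then (¬open ∨ ¬safe) forces safe = False.
  then (¬heat ∨ lock ∨ ¬open ∨ safe) forces heat = False.
Set gpu = False.
All clauses satisfied.

valve = False, open = True, busy = False, gpu = False, lock = False, heat = False, safe = False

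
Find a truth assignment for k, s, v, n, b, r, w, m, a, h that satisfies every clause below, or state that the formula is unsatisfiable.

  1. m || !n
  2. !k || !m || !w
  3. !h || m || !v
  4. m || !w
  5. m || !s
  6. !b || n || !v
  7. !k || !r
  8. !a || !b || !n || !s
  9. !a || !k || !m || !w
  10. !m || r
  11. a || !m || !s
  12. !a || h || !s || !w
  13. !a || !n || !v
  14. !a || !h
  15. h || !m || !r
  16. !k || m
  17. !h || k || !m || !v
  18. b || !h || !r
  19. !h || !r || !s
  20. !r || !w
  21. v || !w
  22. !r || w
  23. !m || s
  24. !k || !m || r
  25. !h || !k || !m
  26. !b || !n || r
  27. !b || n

k: False, s: False, v: False, n: False, b: False, r: False, w: False, m: False, a: True, h: False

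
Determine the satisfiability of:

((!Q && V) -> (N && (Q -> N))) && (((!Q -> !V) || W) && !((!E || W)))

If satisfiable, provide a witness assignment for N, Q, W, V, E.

N: True, Q: True, W: False, V: False, E: True

  (!Q && V) -> (N && (Q -> N)) = True
    !Q && V = False
      !Q = False
    N && (Q -> N) = True
      Q -> N = True
  ((!Q -> !V) || W) && !((!E || W)) = True
    (!Q -> !V) || W = True
      !Q -> !V = True
        !Q = False
        !V = True
    !((!E || W)) = True
      !E || W = False
        !E = False
Both conjuncts True, so the formula holds.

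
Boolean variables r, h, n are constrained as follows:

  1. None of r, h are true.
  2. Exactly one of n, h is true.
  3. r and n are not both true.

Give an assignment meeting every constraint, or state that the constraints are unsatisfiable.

r = False; h = False; n = True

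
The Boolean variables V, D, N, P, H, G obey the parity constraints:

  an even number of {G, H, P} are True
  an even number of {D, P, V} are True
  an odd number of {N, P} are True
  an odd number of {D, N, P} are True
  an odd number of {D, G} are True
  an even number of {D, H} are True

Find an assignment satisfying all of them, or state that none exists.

V = True, D = False, N = False, P = True, H = False, G = True

{G, H, P}: 2 true → even ✓
{D, P, V}: 2 true → even ✓
{N, P}: 1 true → odd ✓
{D, N, P}: 1 true → odd ✓
{D, G}: 1 true → odd ✓
{D, H}: 0 true → even ✓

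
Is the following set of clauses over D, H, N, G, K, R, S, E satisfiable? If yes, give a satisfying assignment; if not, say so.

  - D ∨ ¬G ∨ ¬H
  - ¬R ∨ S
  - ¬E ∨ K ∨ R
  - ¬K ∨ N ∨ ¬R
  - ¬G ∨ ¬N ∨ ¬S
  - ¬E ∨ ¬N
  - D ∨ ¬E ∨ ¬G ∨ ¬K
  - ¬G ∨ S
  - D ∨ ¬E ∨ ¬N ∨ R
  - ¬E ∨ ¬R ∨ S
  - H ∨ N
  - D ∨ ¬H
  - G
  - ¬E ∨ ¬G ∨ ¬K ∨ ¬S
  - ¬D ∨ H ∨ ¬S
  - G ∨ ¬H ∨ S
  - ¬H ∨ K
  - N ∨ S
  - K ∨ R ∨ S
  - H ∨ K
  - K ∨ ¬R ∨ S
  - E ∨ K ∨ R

Unit clause (G) forces G = True.
In (¬G ∨ S) only S is left, so S = True.
In (¬G ∨ ¬N ∨ ¬S) only ¬N is left, so N = False.
In (H ∨ N) only H is left, so H = True.
In (D ∨ ¬H) only D is left, so D = True.
In (¬H ∨ K) only K is left, so K = True.
In (¬K ∨ N ∨ ¬R) only ¬R is left, so R = False.
In (¬E ∨ ¬G ∨ ¬K ∨ ¬S) only ¬E is left, so E = False.
All clauses satisfied.

D=T, H=T, N=F, G=T, K=T, R=F, S=T, E=F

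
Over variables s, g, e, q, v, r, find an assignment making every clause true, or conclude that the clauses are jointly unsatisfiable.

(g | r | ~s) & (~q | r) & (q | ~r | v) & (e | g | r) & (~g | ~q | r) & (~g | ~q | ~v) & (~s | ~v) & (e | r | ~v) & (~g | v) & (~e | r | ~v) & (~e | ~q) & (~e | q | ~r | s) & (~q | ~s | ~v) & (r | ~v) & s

s=T, g=F, e=F, q=T, v=F, r=T

Unit clause (s) forces s = True.
In (~s | ~v) only ~v is left, so v = False.
In (~g | v) only ~g is left, so g = False.
In (g | r | ~s) only r is left, so r = True.
In (q | ~r | v) only q is left, so q = True.
In (~e | ~q) only ~e is left, so e = False.
All clauses satisfied.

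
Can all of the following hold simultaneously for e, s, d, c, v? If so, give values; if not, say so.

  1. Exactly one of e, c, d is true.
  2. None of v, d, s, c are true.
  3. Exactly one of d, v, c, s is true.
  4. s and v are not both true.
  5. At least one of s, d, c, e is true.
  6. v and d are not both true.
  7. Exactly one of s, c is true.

No satisfying assignment exists.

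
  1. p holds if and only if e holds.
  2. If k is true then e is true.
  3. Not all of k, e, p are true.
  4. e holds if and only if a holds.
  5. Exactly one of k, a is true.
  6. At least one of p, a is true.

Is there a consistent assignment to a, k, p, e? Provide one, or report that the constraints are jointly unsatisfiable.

a = True; k = False; p = True; e = True

  (1) p=T, e=T — same ✓
  (2) k=F ⇒ e: vacuous ✓
  (3) {k, e, p}: 2/3 true — not all ✓
  (4) e=T, a=T — same ✓
  (5) {k, a}: 1 true — exactly one ✓
  (6) {p, a}: 2 true — at least one ✓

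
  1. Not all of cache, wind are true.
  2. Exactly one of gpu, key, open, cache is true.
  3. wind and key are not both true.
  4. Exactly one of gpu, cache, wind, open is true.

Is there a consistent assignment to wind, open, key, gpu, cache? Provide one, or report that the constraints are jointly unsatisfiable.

wind: False, open: False, key: False, gpu: True, cache: False

  (1) {cache, wind}: 0/2 true — not all ✓
  (2) {gpu, key, open, cache}: 1 true — exactly one ✓
  (3) wind=F, key=F — not both ✓
  (4) {gpu, cache, wind, open}: 1 true — exactly one ✓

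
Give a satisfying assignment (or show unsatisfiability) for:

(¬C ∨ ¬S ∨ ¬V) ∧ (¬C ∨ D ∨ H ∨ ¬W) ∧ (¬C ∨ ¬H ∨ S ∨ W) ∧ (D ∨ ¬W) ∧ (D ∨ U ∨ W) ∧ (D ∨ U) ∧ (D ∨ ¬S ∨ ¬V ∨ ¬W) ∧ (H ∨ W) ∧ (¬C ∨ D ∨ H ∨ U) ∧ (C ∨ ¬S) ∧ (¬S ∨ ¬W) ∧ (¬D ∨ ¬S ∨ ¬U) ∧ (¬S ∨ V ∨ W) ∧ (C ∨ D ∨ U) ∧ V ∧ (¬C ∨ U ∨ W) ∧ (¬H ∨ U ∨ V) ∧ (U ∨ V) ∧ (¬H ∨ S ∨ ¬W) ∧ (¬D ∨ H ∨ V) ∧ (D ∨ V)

Unit clause (V) forces V = True.
Set H = True.
Try S = True:
  (¬C ∨ ¬S ∨ ¬V) forces C = False.
  clause (C ∨ ¬S) is falsified — backtrack.
So S = False.
  then (¬H ∨ S ∨ ¬W) forces W = False.
  then (¬C ∨ ¬H ∨ S ∨ W) forces C = False.
Set U = False.
  then (D ∨ U ∨ W) forces D = True.
All clauses satisfied.

H=T; S=F; U=F; D=T; W=F; C=F; V=T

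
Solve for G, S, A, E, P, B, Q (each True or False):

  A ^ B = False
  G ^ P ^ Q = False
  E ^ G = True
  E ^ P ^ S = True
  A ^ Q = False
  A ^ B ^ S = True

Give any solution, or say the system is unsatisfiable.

G=F, S=T, A=T, E=T, P=T, B=T, Q=T

A ^ B = T ^ T = False ✓
G ^ P ^ Q = F ^ T ^ T = False ✓
E ^ G = T ^ F = True ✓
E ^ P ^ S = T ^ T ^ T = True ✓
A ^ Q = T ^ T = False ✓
A ^ B ^ S = T ^ T ^ T = True ✓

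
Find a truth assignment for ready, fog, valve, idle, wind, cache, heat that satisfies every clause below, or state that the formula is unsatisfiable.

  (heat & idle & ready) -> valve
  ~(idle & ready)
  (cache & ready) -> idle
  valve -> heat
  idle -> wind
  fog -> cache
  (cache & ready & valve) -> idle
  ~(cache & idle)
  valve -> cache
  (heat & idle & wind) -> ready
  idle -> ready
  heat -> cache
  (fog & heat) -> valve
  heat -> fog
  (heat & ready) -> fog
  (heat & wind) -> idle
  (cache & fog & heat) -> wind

Set ready = False.
  then (~idle | ready) forces idle = False.
Set fog = False.
  then (fog | ~heat) forces heat = False.
  then (heat | ~valve) forces valve = False.
Set wind = False.
Set cache = True.
All clauses satisfied.

ready = False, fog = False, valve = False, idle = False, wind = False, cache = True, heat = False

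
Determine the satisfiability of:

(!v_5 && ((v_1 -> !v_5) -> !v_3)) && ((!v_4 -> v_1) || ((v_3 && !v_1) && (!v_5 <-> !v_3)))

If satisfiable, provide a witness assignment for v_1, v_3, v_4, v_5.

v_1: False; v_3: False; v_4: True; v_5: False

  !v_5 && ((v_1 -> !v_5) -> !v_3) = True
    !v_5 = True
    (v_1 -> !v_5) -> !v_3 = True
      v_1 -> !v_5 = True
        !v_5 = True
      !v_3 = True
  (!v_4 -> v_1) || ((v_3 && !v_1) && (!v_5 <-> !v_3)) = True
    !v_4 -> v_1 = True
      !v_4 = False
    (v_3 && !v_1) && (!v_5 <-> !v_3) = False
      v_3 && !v_1 = False
        !v_1 = True
      !v_5 <-> !v_3 = True
        !v_5 = True
        !v_3 = True
Both conjuncts True, so the formula holds.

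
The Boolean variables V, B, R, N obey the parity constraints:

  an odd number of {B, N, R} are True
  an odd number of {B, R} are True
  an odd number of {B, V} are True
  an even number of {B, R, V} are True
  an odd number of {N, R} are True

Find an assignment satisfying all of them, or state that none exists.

V: True, B: False, R: True, N: False

{B, N, R}: 1 true → odd ✓
{B, R}: 1 true → odd ✓
{B, V}: 1 true → odd ✓
{B, R, V}: 2 true → even ✓
{N, R}: 1 true → odd ✓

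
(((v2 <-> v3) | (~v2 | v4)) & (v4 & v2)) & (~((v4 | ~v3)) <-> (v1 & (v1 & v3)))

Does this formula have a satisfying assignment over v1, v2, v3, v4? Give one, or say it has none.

v1=F; v2=T; v3=F; v4=T

  ((v2 <-> v3) | (~v2 | v4)) & (v4 & v2) = True
    (v2 <-> v3) | (~v2 | v4) = True
      v2 <-> v3 = False
      ~v2 | v4 = True
        ~v2 = False
    v4 & v2 = True
  ~((v4 | ~v3)) <-> (v1 & (v1 & v3)) = True
    ~((v4 | ~v3)) = False
      v4 | ~v3 = True
        ~v3 = True
    v1 & (v1 & v3) = False
      v1 & v3 = False
Both conjuncts True, so the formula holds.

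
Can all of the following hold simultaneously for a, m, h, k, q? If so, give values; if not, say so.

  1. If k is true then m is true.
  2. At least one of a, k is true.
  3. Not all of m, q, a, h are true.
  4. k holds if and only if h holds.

a=T, m=T, h=T, k=T, q=F

  (1) k=T ⇒ m: T ✓
  (2) {a, k}: 2 true — at least one ✓
  (3) {m, q, a, h}: 3/4 true — not all ✓
  (4) k=T, h=T — same ✓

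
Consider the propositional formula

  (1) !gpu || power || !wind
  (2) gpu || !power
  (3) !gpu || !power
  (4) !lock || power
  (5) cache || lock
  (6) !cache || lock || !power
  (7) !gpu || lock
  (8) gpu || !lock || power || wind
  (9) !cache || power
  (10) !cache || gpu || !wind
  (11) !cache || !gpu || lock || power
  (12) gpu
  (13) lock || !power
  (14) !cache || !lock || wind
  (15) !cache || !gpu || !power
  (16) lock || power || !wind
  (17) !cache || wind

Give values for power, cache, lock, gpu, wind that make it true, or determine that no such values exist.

No satisfying assignment exists.

Case power = True:
  (gpu || !power) forces gpu = True.
  Clause (!gpu || !power) is falsified — contradiction.
Case power = False:
  (!lock || power) forces lock = False.
  (cache || lock) forces cache = True.
  Clause (!cache || power) is falsified — contradiction.
Both cases fail, so the formula is unsatisfiable.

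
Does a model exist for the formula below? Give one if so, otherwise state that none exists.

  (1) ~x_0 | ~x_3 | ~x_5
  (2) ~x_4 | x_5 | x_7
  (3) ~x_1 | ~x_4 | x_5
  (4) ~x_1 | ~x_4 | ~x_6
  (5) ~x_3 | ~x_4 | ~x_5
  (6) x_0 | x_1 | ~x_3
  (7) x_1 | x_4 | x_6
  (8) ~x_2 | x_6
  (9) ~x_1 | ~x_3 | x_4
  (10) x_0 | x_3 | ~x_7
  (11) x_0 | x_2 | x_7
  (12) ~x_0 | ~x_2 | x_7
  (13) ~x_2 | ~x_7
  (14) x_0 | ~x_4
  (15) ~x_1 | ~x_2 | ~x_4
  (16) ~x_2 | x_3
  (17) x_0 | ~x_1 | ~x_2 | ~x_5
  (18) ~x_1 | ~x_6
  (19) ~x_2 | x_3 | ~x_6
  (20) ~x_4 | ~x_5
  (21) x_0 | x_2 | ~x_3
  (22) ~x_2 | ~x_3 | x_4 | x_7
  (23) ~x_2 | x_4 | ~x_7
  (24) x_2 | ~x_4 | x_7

x_0 = True; x_1 = False; x_2 = False; x_3 = True; x_4 = True; x_5 = False; x_6 = False; x_7 = True

Set x_0 = True.
Set x_1 = False.
Try x_2 = True:
  (~x_2 | x_6) forces x_6 = True.
  (~x_0 | ~x_2 | x_7) forces x_7 = True.
  clause (~x_2 | ~x_7) is falsified — backtrack.
So x_2 = False.
Set x_3 = True.
  then (~x_0 | ~x_3 | ~x_5) forces x_5 = False.
Set x_4 = True.
  then (~x_4 | x_5 | x_7) forces x_7 = True.
Set x_6 = False.
All clauses satisfied.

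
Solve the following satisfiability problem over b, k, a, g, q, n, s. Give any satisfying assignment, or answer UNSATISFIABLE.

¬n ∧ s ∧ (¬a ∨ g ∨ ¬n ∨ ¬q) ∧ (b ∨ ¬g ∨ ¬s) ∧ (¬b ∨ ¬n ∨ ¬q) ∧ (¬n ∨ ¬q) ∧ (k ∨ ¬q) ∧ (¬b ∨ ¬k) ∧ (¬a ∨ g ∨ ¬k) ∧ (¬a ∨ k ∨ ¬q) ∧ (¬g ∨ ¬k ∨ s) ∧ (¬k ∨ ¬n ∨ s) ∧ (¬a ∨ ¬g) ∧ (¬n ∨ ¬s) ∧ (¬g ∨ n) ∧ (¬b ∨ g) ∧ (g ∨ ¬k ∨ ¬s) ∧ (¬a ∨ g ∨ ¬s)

Unit clause (¬n) forces n = False.
Unit clause (s) forces s = True.
In (¬g ∨ n) only ¬g is left, so g = False.
In (¬b ∨ g) only ¬b is left, so b = False.
In (g ∨ ¬k ∨ ¬s) only ¬k is left, so k = False.
In (¬a ∨ g ∨ ¬s) only ¬a is left, so a = False.
In (k ∨ ¬q) only ¬q is left, so q = False.
All clauses satisfied.

b=F, k=F, a=F, g=F, q=F, n=F, s=T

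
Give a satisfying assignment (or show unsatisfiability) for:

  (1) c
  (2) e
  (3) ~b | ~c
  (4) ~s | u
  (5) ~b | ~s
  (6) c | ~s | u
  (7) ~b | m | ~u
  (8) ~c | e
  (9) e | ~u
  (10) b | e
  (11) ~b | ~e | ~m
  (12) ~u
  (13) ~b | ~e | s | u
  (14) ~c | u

Unsatisfiable — no assignment works.

Case u = True:
  Clause (~u) is falsified — contradiction.
Case u = False:
  (c) forces c = True.
  Clause (~c | u) is falsified — contradiction.
Both cases fail, so the formula is unsatisfiable.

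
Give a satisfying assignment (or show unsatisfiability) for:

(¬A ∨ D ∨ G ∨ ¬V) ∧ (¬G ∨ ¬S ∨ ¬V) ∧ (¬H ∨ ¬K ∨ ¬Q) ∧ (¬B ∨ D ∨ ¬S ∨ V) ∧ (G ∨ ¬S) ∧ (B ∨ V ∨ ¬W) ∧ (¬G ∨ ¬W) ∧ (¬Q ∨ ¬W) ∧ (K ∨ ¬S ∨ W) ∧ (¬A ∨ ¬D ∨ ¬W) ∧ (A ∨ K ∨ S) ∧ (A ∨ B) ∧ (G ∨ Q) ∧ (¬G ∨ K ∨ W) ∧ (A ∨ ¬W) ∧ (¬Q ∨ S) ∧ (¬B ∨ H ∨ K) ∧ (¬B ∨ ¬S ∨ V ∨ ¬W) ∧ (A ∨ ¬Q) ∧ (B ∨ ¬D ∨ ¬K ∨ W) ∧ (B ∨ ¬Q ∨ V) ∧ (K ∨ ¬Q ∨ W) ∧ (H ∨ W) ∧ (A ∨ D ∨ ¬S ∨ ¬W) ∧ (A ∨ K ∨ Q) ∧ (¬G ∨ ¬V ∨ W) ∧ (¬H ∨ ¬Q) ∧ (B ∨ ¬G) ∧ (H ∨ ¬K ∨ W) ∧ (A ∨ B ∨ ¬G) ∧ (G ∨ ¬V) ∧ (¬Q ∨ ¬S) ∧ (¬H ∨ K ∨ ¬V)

Try Q = True:
  (¬Q ∨ ¬W) forces W = False.
  (¬Q ∨ S) forces S = True.
  clause (¬Q ∨ ¬S) is falsified — backtrack.
So Q = False.
  then (G ∨ Q) forces G = True.
  then (B ∨ ¬G) forces B = True.
  then (¬G ∨ ¬W) forces W = False.
  then (¬G ∨ K ∨ W) forces K = True.
  then (H ∨ W) forces H = True.
  then (¬G ∨ ¬V ∨ W) forces V = False.
Set S = False.
Set D = False.
Set A = False.
All clauses satisfied.

Q = False, S = False, K = True, D = False, H = True, W = False, V = False, G = True, A = False, B = True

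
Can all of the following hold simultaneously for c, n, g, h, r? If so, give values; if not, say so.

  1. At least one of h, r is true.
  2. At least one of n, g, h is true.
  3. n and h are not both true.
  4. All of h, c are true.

c = True, n = False, g = False, h = True, r = True

  (1) {h, r}: 2 true — at least one ✓
  (2) {n, g, h}: 1 true — at least one ✓
  (3) n=F, h=T — not both ✓
  (4) {h, c}: all 2 true ✓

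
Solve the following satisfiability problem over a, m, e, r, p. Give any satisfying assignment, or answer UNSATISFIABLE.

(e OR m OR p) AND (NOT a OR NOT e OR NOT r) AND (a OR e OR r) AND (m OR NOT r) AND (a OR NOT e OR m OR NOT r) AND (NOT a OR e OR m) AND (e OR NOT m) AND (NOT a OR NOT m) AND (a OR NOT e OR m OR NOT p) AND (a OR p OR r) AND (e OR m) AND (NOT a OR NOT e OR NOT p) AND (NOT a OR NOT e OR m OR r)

Try a = True:
  (NOT a OR NOT m) forces m = False.
  (m OR NOT r) forces r = False.
  (NOT a OR e OR m) forces e = True.
  clause (NOT a OR NOT e OR m OR r) is falsified — backtrack.
So a = False.
Try m = False:
  (m OR NOT r) forces r = False.
  (a OR e OR r) forces e = True.
  (a OR NOT e OR m OR NOT p) forces p = False.
  clause (a OR p OR r) is falsified — backtrack.
So m = True.
  then (e OR NOT m) forces e = True.
Set r = True.
Set p = True.
All clauses satisfied.

a = False; m = True; e = True; r = True; p = True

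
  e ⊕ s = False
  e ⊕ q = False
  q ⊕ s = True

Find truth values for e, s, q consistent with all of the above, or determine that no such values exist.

Unsatisfiable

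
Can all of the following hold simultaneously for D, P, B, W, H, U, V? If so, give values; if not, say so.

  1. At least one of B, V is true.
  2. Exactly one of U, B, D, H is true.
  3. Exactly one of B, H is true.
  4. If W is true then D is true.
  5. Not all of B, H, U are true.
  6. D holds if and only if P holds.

D: False; P: False; B: True; W: False; H: False; U: False; V: True

  (1) {B, V}: 2 true — at least one ✓
  (2) {U, B, D, H}: 1 true — exactly one ✓
  (3) {B, H}: 1 true — exactly one ✓
  (4) W=F ⇒ D: vacuous ✓
  (5) {B, H, U}: 1/3 true — not all ✓
  (6) D=F, P=F — same ✓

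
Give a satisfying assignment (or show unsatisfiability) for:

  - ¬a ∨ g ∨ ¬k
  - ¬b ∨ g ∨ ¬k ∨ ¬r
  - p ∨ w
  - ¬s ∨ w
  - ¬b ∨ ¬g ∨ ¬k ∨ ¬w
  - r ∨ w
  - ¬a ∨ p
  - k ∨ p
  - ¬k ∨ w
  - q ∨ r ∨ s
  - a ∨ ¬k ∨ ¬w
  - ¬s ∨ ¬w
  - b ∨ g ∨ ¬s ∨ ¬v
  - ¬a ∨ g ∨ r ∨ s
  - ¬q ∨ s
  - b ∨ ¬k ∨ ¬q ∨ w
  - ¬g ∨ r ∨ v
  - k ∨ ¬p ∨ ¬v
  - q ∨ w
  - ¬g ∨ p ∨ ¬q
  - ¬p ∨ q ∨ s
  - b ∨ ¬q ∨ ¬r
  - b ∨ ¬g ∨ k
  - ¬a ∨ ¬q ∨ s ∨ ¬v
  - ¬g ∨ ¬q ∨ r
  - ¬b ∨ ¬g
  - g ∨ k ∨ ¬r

Case s = True:
  (¬s ∨ w) forces w = True.
  Clause (¬s ∨ ¬w) is falsified — contradiction.
Case s = False:
  (¬q ∨ s) forces q = False.
  (q ∨ r ∨ s) forces r = True.
  (q ∨ w) forces w = True.
  (¬p ∨ q ∨ s) forces p = False.
  (¬a ∨ p) forces a = False.
  (k ∨ p) forces k = True.
  Clause (a ∨ ¬k ∨ ¬w) is falsified — contradiction.
Both cases fail, so the formula is unsatisfiable.

Unsatisfiable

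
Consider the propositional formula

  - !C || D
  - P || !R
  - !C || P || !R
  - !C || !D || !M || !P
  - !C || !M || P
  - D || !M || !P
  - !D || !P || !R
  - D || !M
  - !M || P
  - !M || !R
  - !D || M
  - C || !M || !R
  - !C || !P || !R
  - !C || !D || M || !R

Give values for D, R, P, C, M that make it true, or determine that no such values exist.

D: False, R: False, P: True, C: False, M: False

Set D = False.
  then (!C || D) forces C = False.
  then (D || !M) forces M = False.
Set R = False.
Set P = True.
All clauses satisfied.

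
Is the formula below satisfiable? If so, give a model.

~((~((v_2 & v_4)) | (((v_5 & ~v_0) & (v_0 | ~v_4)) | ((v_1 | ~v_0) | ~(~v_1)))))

v_0 = True, v_1 = False, v_2 = True, v_4 = True, v_5 = False

  ~((~((v_2 & v_4)) | (((v_5 & ~v_0) & (v_0 | ~v_4)) | ((v_1 | ~v_0) | ~(~v_1))))) = True
    ~((v_2 & v_4)) | (((v_5 & ~v_0) & (v_0 | ~v_4)) | ((v_1 | ~v_0) | ~(~v_1))) = False
      ~((v_2 & v_4)) = False
        v_2 & v_4 = True
      ((v_5 & ~v_0) & (v_0 | ~v_4)) | ((v_1 | ~v_0) | ~(~v_1)) = False
        (v_5 & ~v_0) & (v_0 | ~v_4) = False
          v_5 & ~v_0 = False
            ~v_0 = False
          v_0 | ~v_4 = True
            ~v_4 = False
        (v_1 | ~v_0) | ~(~v_1) = False
          v_1 | ~v_0 = False
            ~v_0 = False
          ~(~v_1) = False
            ~v_1 = True
The formula evaluates to True.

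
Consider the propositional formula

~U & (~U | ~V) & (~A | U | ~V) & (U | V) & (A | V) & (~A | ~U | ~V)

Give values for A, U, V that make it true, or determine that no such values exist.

Unit clause (~U) forces U = False.
In (U | V) only V is left, so V = True.
In (~A | U | ~V) only ~A is left, so A = False.
Check each clause:
  (~U): ~U holds.
  (~U | ~V): ~U holds.
  (~A | U | ~V): ~A holds.
  (U | V): V holds.
  (A | V): V holds.
  (~A | ~U | ~V): ~A holds.
All clauses satisfied.

A: False, U: False, V: True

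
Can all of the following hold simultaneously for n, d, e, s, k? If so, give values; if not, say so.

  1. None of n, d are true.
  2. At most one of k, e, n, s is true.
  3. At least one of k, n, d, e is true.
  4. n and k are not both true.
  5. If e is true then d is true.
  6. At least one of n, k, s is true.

n = False, d = False, e = False, s = False, k = True

  (1) {n, d}: 0 true — none ✓
  (2) {k, e, n, s}: 1 true — at most one ✓
  (3) {k, n, d, e}: 1 true — at least one ✓
  (4) n=F, k=T — not both ✓
  (5) e=F ⇒ d: vacuous ✓
  (6) {n, k, s}: 1 true — at least one ✓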